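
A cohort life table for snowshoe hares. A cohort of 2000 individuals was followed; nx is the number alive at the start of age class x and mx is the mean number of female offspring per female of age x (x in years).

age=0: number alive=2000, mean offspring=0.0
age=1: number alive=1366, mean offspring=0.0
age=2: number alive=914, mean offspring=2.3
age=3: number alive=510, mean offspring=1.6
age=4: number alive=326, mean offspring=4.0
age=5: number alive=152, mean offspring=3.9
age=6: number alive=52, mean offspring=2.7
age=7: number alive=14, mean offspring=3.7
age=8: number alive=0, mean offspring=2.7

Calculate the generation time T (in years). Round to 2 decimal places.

3.20

lx = nx/n0 = nx/2000: 1, 0.683, 0.457, 0.255, 0.163, 0.076, 0.026, 0.007, 0
lx·mx: 0, 0, 1.0511, 0.408, 0.652, 0.2964, 0.0702, 0.0259, 0 → R0 = 2.5036
x·lx·mx: 0, 0, 2.1022, 1.224, 2.608, 1.482, 0.4212, 0.1813, 0 → Σ = 8.0187
T = 8.0187 / 2.5036 = 3.202868… → 3.20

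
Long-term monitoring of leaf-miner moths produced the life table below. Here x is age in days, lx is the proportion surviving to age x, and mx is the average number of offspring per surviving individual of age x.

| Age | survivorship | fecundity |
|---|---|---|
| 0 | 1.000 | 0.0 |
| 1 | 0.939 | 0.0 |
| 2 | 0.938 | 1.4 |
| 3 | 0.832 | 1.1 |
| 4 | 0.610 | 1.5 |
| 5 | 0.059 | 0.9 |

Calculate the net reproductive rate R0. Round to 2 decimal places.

lx·mx by age: 0, 0, 1.3132, 0.9152, 0.915, 0.0531
R0 = Σ lx·mx = 3.1965 → 3.20

3.20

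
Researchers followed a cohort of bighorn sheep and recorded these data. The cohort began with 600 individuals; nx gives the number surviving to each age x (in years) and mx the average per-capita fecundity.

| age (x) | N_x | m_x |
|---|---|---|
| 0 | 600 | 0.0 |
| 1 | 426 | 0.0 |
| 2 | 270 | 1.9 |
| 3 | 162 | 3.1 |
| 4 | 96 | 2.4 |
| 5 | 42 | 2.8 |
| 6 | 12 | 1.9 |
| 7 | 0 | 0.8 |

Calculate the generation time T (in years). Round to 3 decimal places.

3.015

lx = nx/n0 = nx/600: 1, 0.71, 0.45, 0.27, 0.16, 0.07, 0.02, 0
lx·mx: 0, 0, 0.855, 0.837, 0.384, 0.196, 0.038, 0 → R0 = 2.31
x·lx·mx: 0, 0, 1.71, 2.511, 1.536, 0.98, 0.228, 0 → Σ = 6.965
T = 6.965 / 2.31 = 3.015152… → 3.015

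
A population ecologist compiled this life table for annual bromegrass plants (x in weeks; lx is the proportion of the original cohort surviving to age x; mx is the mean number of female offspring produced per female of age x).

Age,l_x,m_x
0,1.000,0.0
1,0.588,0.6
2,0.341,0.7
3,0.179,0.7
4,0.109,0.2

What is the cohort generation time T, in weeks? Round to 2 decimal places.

lx·mx: 0, 0.3528, 0.2387, 0.1253, 0.0218 → R0 = 0.7386
x·lx·mx: 0, 0.3528, 0.4774, 0.3759, 0.0872 → Σ = 1.2933
T = 1.2933 / 0.7386 = 1.751015… → 1.75

1.75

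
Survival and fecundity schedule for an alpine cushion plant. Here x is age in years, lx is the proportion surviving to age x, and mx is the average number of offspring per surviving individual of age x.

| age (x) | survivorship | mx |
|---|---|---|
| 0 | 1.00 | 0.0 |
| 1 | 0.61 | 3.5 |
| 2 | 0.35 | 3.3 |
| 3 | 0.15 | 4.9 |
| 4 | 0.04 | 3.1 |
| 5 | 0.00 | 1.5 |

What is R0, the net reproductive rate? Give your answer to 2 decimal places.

4.15

lx·mx by age: 0, 2.135, 1.155, 0.735, 0.124, 0
R0 = Σ lx·mx = 4.149 → 4.15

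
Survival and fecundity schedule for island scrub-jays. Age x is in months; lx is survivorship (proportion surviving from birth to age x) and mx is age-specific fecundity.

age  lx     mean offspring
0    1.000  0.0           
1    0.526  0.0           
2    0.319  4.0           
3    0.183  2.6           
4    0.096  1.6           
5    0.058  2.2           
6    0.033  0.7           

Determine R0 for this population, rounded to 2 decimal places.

lx·mx by age: 0, 0, 1.276, 0.4758, 0.1536, 0.1276, 0.0231
R0 = Σ lx·mx = 2.0561 → 2.06

2.06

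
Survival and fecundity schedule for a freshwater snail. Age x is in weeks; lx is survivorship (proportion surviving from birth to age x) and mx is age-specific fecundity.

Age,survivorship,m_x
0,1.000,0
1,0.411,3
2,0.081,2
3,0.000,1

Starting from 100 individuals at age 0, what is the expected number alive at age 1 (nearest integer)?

41

Expected survivors = N0 · l_1 = 100 × 0.411 = 41.1 → 41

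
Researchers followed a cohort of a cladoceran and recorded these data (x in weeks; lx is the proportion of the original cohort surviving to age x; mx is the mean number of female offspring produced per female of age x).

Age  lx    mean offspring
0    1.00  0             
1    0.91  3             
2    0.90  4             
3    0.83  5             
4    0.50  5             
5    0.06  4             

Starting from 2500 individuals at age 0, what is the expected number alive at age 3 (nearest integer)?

Expected survivors = N0 · l_3 = 2500 × 0.83 = 2075 → 2075

2075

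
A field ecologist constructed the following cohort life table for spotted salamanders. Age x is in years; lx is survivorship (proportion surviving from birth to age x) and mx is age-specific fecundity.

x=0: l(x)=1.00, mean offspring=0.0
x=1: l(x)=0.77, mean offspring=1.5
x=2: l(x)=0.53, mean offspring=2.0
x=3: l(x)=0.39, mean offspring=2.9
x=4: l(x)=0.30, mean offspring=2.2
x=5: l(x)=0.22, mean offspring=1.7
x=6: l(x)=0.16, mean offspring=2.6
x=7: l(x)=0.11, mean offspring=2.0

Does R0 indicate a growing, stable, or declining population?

R0 = Σ lx·mx = 0 + 1.155 + 1.06 + 1.131 + 0.66 + 0.374 + 0.416 + 0.22 = 5.016
R0 > 1, so the population is growing.

growing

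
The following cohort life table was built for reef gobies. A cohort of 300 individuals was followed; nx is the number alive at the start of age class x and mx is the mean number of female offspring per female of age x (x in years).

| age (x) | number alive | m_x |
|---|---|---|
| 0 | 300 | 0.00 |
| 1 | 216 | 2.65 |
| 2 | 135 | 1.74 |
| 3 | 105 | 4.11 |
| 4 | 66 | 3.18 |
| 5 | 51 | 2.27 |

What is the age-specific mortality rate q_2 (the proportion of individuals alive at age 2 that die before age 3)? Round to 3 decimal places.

lx = nx/n0 = nx/300: 1, 0.72, 0.45, 0.35, 0.22, 0.17
q_2 = (l_2 − l_3) / l_2 = (0.45 − 0.35) / 0.45
     = 0.1 / 0.45 = 0.222222… → 0.222

0.222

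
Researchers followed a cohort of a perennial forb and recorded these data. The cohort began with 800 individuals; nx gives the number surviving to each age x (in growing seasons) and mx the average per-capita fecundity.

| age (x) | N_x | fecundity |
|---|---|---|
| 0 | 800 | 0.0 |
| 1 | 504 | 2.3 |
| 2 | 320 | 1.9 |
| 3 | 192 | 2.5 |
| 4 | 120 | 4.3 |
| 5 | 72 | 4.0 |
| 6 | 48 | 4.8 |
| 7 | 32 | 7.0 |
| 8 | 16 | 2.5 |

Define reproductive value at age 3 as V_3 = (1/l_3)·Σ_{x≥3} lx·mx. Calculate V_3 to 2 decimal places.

9.26

lx = nx/n0 = nx/800: 1, 0.63, 0.4, 0.24, 0.15, 0.09, 0.06, 0.04, 0.02
lx·mx for x ≥ 3: 0.6, 0.645, 0.36, 0.288, 0.28, 0.05 → sum = 2.223
V_3 = 2.223 / l_3 = 2.223 / 0.24 = 9.2625 → 9.26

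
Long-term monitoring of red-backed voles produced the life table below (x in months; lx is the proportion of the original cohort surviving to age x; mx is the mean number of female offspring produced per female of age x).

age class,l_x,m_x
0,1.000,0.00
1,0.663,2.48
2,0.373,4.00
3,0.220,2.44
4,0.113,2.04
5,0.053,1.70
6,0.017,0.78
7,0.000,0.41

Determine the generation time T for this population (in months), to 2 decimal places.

1.92

lx·mx: 0, 1.64424, 1.492, 0.5368, 0.23052, 0.0901, 0.01326, 0 → R0 = 4.00692
x·lx·mx: 0, 1.64424, 2.984, 1.6104, 0.92208, 0.4505, 0.07956, 0 → Σ = 7.69078
T = 7.69078 / 4.00692 = 1.919374… → 1.92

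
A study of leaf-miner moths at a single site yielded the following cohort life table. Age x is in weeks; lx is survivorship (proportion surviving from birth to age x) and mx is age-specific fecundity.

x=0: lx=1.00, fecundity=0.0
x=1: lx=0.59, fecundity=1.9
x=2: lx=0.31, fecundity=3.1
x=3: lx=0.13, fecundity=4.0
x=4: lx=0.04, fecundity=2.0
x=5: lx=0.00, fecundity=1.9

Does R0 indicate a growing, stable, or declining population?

R0 = Σ lx·mx = 0 + 1.121 + 0.961 + 0.52 + 0.08 + 0 = 2.682
R0 > 1, so the population is growing.

growing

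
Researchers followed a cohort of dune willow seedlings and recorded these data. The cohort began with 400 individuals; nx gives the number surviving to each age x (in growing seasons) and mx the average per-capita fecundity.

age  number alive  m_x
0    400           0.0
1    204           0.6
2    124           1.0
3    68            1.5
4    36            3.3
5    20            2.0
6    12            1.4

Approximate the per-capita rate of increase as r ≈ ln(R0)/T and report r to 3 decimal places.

0.097

lx = nx/n0 = nx/400: 1, 0.51, 0.31, 0.17, 0.09, 0.05, 0.03
R0 = Σ lx·mx = 0 + 0.306 + 0.31 + 0.255 + 0.297 + 0.1 + 0.042 = 1.31
Σ x·lx·mx = 3.631; T = 3.631/1.31 = 2.77176…
r ≈ ln(R0)/T = ln(1.31)/2.77176… = 0.09742… → 0.097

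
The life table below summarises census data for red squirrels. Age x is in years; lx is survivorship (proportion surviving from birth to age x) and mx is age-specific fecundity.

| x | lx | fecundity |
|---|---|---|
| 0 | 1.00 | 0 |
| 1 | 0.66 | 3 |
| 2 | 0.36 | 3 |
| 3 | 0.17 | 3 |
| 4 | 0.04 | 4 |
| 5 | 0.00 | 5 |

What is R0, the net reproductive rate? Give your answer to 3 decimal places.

lx·mx by age: 0, 1.98, 1.08, 0.51, 0.16, 0
R0 = Σ lx·mx = 3.73 → 3.730

3.730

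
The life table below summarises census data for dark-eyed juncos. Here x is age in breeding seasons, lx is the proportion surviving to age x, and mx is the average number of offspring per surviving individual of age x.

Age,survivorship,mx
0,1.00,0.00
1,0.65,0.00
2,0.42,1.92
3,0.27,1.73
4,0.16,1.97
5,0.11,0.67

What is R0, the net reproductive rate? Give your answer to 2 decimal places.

1.66

lx·mx by age: 0, 0, 0.8064, 0.4671, 0.3152, 0.0737
R0 = Σ lx·mx = 1.6624 → 1.66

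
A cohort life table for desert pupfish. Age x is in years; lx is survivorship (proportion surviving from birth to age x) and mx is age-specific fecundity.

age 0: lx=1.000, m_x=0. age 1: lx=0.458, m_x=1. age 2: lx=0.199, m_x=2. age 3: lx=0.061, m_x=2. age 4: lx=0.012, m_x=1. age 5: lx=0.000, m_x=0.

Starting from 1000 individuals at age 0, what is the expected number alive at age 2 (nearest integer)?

199

Expected survivors = N0 · l_2 = 1000 × 0.199 = 199 → 199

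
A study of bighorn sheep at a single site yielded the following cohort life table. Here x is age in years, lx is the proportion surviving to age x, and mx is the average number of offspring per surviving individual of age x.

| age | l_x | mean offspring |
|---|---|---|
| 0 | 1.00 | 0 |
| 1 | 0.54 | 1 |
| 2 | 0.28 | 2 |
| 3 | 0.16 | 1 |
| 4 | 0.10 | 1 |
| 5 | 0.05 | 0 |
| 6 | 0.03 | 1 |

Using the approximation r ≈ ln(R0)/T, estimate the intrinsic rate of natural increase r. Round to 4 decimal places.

R0 = Σ lx·mx = 0 + 0.54 + 0.56 + 0.16 + 0.1 + 0 + 0.03 = 1.39
Σ x·lx·mx = 2.72; T = 2.72/1.39 = 1.95683…
r ≈ ln(R0)/T = ln(1.39)/1.95683… = 0.168284… → 0.1683

0.1683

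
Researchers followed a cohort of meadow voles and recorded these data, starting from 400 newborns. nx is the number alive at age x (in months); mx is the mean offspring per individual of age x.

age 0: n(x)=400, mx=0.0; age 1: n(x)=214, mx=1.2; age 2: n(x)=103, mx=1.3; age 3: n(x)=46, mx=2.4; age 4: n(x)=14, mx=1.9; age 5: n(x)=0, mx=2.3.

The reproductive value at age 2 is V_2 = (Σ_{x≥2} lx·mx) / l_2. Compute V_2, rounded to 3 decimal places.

2.630

lx = nx/n0 = nx/400: 1, 0.535, 0.2575, 0.115, 0.035, 0
lx·mx for x ≥ 2: 0.33475, 0.276, 0.0665, 0 → sum = 0.67725
V_2 = 0.67725 / l_2 = 0.67725 / 0.2575 = 2.630097… → 2.630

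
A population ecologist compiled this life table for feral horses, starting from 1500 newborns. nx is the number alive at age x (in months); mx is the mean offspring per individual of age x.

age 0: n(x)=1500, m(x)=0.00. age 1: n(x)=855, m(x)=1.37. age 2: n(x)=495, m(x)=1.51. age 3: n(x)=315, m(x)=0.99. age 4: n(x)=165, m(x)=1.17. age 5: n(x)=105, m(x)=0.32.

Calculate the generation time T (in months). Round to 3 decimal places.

lx = nx/n0 = nx/1500: 1, 0.57, 0.33, 0.21, 0.11, 0.07
lx·mx: 0, 0.7809, 0.4983, 0.2079, 0.1287, 0.0224 → R0 = 1.6382
x·lx·mx: 0, 0.7809, 0.9966, 0.6237, 0.5148, 0.112 → Σ = 3.028
T = 3.028 / 1.6382 = 1.84837… → 1.848

1.848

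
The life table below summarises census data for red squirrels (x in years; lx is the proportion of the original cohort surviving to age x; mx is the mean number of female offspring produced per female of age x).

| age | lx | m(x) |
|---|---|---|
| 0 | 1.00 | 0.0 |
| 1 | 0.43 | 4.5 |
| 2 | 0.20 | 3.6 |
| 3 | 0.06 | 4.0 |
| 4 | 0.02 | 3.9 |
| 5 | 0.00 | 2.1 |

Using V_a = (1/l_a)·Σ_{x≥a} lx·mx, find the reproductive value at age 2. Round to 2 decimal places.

lx·mx for x ≥ 2: 0.72, 0.24, 0.078, 0 → sum = 1.038
V_2 = 1.038 / l_2 = 1.038 / 0.2 = 5.19 → 5.19

5.19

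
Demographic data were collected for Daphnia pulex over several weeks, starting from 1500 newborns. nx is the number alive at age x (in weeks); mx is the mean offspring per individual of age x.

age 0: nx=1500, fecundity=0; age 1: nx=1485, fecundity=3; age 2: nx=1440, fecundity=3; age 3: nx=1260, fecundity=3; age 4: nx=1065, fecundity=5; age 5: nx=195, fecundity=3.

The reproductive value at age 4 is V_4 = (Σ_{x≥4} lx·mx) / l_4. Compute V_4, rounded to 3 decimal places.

5.549

lx = nx/n0 = nx/1500: 1, 0.99, 0.96, 0.84, 0.71, 0.13
lx·mx for x ≥ 4: 3.55, 0.39 → sum = 3.94
V_4 = 3.94 / l_4 = 3.94 / 0.71 = 5.549296… → 5.549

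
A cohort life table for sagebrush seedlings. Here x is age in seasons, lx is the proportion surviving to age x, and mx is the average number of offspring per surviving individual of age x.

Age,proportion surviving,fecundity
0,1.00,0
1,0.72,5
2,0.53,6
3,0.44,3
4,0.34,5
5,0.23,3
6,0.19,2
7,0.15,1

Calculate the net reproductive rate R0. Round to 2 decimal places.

11.02

lx·mx by age: 0, 3.6, 3.18, 1.32, 1.7, 0.69, 0.38, 0.15
R0 = Σ lx·mx = 11.02 → 11.02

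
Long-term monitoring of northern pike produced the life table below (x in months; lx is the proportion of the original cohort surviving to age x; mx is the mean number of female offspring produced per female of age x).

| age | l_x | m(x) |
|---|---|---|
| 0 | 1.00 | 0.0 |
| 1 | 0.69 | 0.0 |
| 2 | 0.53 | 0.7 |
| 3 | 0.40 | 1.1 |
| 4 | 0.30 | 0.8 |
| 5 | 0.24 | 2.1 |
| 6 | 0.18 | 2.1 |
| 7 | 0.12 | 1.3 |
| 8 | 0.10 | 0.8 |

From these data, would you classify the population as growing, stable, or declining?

R0 = Σ lx·mx = 0 + 0 + 0.371 + 0.44 + 0.24 + 0.504 + 0.378 + 0.156 + 0.08 = 2.169
R0 > 1, so the population is growing.

growing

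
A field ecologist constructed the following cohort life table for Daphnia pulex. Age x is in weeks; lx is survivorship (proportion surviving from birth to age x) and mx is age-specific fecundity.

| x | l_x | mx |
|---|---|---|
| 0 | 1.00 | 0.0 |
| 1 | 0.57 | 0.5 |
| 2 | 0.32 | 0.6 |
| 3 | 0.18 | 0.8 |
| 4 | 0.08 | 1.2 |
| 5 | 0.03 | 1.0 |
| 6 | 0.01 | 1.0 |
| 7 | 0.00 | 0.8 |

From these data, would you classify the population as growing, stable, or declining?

R0 = Σ lx·mx = 0 + 0.285 + 0.192 + 0.144 + 0.096 + 0.03 + 0.01 + 0 = 0.757
R0 < 1, so the population is declining.

declining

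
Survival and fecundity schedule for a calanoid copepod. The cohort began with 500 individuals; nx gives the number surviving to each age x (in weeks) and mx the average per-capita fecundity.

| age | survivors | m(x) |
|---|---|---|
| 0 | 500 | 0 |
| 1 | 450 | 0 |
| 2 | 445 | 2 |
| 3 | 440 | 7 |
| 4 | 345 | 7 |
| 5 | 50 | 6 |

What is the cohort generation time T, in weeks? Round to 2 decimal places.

3.32

lx = nx/n0 = nx/500: 1, 0.9, 0.89, 0.88, 0.69, 0.1
lx·mx: 0, 0, 1.78, 6.16, 4.83, 0.6 → R0 = 13.37
x·lx·mx: 0, 0, 3.56, 18.48, 19.32, 3 → Σ = 44.36
T = 44.36 / 13.37 = 3.317876… → 3.32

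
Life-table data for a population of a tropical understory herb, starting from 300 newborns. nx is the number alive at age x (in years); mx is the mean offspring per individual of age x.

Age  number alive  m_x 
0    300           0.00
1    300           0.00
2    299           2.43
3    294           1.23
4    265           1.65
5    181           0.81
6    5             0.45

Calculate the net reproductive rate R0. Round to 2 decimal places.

5.58

lx = nx/n0 = nx/300: 1, 1, 0.99667…, 0.98, 0.88333…, 0.60333…, 0.01667…
lx·mx by age: 0, 0, 2.4219…, 1.2054, 1.4575…, 0.4887…, 0.0075…
R0 = Σ lx·mx = 5.581… → 5.58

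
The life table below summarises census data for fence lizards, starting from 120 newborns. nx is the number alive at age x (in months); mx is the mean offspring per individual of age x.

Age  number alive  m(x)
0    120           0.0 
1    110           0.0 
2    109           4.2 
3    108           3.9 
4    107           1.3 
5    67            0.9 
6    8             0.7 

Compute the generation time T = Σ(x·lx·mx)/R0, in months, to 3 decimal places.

lx = nx/n0 = nx/120: 1, 0.91667…, 0.90833…, 0.9, 0.89167…, 0.55833…, 0.06667…
lx·mx: 0, 0, 3.815…, 3.51, 1.159167…, 0.5025…, 0.046667… → R0 = 9.033333…
x·lx·mx: 0, 0, 7.63…, 10.53, 4.636667…, 2.5125…, 0.28… → Σ = 25.589167…
T = 25.589167… / 9.033333… = 2.832749… → 2.833

2.833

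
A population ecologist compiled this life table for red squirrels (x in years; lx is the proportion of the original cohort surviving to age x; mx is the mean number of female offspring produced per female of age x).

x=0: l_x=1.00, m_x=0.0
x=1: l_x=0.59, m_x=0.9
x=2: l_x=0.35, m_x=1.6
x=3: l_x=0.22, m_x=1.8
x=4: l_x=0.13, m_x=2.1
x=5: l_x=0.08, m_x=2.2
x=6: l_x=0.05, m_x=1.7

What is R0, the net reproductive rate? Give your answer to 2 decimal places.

2.02

lx·mx by age: 0, 0.531, 0.56, 0.396, 0.273, 0.176, 0.085
R0 = Σ lx·mx = 2.021 → 2.02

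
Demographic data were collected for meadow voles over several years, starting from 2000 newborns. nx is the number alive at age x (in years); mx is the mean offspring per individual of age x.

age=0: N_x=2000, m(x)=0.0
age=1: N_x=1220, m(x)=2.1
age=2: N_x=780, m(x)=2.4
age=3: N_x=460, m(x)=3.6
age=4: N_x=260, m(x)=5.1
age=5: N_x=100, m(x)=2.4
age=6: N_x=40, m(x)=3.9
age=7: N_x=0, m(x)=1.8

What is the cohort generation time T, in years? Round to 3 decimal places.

2.396

lx = nx/n0 = nx/2000: 1, 0.61, 0.39, 0.23, 0.13, 0.05, 0.02, 0
lx·mx: 0, 1.281, 0.936, 0.828, 0.663, 0.12, 0.078, 0 → R0 = 3.906
x·lx·mx: 0, 1.281, 1.872, 2.484, 2.652, 0.6, 0.468, 0 → Σ = 9.357
T = 9.357 / 3.906 = 2.395545… → 2.396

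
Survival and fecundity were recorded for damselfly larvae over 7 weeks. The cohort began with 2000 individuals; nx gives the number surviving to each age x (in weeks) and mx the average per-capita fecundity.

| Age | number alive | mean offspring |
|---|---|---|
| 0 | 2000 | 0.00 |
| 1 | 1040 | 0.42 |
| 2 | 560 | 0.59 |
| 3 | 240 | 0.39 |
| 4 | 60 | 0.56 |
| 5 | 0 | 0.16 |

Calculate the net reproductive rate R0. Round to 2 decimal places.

0.45

lx = nx/n0 = nx/2000: 1, 0.52, 0.28, 0.12, 0.03, 0
lx·mx by age: 0, 0.2184, 0.1652, 0.0468, 0.0168, 0
R0 = Σ lx·mx = 0.4472 → 0.45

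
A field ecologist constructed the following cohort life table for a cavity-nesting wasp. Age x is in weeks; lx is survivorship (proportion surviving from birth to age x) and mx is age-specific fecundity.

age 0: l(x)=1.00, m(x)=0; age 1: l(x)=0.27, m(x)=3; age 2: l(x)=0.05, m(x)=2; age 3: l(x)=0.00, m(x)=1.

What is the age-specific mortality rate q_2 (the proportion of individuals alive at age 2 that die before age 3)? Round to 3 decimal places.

1.000

q_2 = (l_2 − l_3) / l_2 = (0.05 − 0) / 0.05
     = 0.05 / 0.05 = 1 → 1.000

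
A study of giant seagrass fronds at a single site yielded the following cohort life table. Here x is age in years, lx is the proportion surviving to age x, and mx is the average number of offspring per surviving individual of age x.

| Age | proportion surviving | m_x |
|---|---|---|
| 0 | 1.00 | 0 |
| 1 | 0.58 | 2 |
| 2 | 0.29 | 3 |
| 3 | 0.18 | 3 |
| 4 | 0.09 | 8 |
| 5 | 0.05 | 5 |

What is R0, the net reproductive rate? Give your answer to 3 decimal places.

lx·mx by age: 0, 1.16, 0.87, 0.54, 0.72, 0.25
R0 = Σ lx·mx = 3.54 → 3.540

3.540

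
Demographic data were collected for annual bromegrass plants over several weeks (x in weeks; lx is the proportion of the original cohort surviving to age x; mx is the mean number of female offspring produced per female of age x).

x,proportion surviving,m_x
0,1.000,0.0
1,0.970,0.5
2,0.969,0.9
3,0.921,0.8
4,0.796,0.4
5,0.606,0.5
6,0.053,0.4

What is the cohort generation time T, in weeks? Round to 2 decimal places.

2.69

lx·mx: 0, 0.485, 0.8721, 0.7368, 0.3184, 0.303, 0.0212 → R0 = 2.7365
x·lx·mx: 0, 0.485, 1.7442, 2.2104, 1.2736, 1.515, 0.1272 → Σ = 7.3554
T = 7.3554 / 2.7365 = 2.687886… → 2.69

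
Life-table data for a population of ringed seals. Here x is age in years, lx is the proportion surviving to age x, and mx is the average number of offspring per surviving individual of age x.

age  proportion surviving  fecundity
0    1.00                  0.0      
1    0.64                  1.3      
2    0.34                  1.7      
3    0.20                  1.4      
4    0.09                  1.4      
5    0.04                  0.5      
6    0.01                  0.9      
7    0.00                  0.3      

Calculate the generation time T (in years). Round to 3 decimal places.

1.889

lx·mx: 0, 0.832, 0.578, 0.28, 0.126, 0.02, 0.009, 0 → R0 = 1.845
x·lx·mx: 0, 0.832, 1.156, 0.84, 0.504, 0.1, 0.054, 0 → Σ = 3.486
T = 3.486 / 1.845 = 1.889431… → 1.889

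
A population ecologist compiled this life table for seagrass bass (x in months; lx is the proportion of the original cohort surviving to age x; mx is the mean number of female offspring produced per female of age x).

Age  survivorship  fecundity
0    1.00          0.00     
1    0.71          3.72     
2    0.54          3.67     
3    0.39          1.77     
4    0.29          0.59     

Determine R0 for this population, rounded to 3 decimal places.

5.484

lx·mx by age: 0, 2.6412, 1.9818, 0.6903, 0.1711
R0 = Σ lx·mx = 5.4844 → 5.484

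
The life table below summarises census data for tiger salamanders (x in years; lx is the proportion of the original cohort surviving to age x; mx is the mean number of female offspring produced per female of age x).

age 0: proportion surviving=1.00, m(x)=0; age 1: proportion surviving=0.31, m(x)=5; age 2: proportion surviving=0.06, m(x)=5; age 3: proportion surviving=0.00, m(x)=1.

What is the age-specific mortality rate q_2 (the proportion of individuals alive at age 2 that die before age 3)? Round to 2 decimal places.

q_2 = (l_2 − l_3) / l_2 = (0.06 − 0) / 0.06
     = 0.06 / 0.06 = 1 → 1.00

1.00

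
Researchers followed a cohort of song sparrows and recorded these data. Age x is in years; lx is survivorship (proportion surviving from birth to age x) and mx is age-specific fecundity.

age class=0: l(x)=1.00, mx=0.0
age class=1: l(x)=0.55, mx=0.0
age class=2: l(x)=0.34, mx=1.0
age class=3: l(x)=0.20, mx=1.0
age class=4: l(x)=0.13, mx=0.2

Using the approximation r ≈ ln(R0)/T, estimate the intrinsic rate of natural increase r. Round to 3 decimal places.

-0.233

R0 = Σ lx·mx = 0 + 0 + 0.34 + 0.2 + 0.026 = 0.566
Σ x·lx·mx = 1.384; T = 1.384/0.566 = 2.44523…
r ≈ ln(R0)/T = ln(0.566)/2.44523… = -0.23276… → -0.233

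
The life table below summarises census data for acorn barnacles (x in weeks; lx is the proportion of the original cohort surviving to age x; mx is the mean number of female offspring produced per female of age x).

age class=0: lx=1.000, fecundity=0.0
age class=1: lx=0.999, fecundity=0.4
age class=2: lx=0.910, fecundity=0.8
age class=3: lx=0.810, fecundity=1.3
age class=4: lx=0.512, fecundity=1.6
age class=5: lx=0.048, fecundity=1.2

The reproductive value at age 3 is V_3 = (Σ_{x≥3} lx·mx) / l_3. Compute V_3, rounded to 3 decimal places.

2.382

lx·mx for x ≥ 3: 1.053, 0.8192, 0.0576 → sum = 1.9298
V_3 = 1.9298 / l_3 = 1.9298 / 0.81 = 2.382469… → 2.382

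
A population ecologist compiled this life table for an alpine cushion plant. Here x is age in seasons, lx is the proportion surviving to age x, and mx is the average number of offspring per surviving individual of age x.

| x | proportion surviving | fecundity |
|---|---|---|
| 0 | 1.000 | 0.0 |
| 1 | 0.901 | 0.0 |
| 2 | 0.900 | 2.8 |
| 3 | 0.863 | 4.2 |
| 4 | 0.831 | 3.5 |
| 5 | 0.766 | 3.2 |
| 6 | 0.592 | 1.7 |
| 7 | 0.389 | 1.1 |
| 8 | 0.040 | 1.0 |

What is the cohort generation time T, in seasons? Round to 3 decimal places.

lx·mx: 0, 0, 2.52, 3.6246, 2.9085, 2.4512, 1.0064, 0.4279, 0.04 → R0 = 12.9786
x·lx·mx: 0, 0, 5.04, 10.8738, 11.634, 12.256, 6.0384, 2.9953, 0.32 → Σ = 49.1575
T = 49.1575 / 12.9786 = 3.787581… → 3.788

3.788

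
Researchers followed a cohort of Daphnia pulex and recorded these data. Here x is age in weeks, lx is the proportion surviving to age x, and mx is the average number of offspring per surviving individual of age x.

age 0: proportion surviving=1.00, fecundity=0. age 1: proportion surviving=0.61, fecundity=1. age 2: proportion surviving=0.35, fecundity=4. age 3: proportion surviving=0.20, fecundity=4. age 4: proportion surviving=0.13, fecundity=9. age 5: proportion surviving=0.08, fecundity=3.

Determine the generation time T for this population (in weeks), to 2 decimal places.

2.77

lx·mx: 0, 0.61, 1.4, 0.8, 1.17, 0.24 → R0 = 4.22
x·lx·mx: 0, 0.61, 2.8, 2.4, 4.68, 1.2 → Σ = 11.69
T = 11.69 / 4.22 = 2.770142… → 2.77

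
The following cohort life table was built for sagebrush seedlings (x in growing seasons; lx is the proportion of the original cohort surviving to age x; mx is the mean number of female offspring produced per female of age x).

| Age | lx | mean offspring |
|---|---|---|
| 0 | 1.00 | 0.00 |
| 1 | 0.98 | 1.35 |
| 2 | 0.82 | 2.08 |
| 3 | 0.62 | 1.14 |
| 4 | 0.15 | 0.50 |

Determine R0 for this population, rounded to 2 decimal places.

3.81

lx·mx by age: 0, 1.323, 1.7056, 0.7068, 0.075
R0 = Σ lx·mx = 3.8104 → 3.81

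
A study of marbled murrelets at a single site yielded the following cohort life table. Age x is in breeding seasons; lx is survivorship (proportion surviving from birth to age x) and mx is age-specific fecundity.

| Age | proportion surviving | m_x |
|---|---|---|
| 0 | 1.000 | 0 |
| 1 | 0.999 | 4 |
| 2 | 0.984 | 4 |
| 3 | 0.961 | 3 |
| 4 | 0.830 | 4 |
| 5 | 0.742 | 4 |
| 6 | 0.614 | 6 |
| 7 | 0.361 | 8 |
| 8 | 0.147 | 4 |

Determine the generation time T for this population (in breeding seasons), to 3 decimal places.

lx·mx: 0, 3.996, 3.936, 2.883, 3.32, 2.968, 3.684, 2.888, 0.588 → R0 = 24.263
x·lx·mx: 0, 3.996, 7.872, 8.649, 13.28, 14.84, 22.104, 20.216, 4.704 → Σ = 95.661
T = 95.661 / 24.263 = 3.94267… → 3.943

3.943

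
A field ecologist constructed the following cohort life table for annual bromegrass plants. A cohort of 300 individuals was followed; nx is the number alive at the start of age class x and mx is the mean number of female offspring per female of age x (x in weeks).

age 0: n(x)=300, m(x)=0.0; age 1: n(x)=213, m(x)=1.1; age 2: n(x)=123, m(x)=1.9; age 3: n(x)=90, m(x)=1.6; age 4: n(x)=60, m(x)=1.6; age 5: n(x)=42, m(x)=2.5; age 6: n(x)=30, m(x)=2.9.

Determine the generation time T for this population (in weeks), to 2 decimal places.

lx = nx/n0 = nx/300: 1, 0.71, 0.41, 0.3, 0.2, 0.14, 0.1
lx·mx: 0, 0.781, 0.779, 0.48, 0.32, 0.35, 0.29 → R0 = 3
x·lx·mx: 0, 0.781, 1.558, 1.44, 1.28, 1.75, 1.74 → Σ = 8.549
T = 8.549 / 3 = 2.849667… → 2.85

2.85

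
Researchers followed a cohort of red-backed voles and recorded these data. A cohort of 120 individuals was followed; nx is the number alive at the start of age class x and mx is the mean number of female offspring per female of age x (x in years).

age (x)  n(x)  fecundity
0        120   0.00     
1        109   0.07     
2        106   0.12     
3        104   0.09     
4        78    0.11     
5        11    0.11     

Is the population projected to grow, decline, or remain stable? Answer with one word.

declining

lx = nx/n0 = nx/120: 1, 0.90833…, 0.88333…, 0.86667…, 0.65, 0.09167…
R0 = Σ lx·mx = 0 + 0.063583… + 0.106… + 0.078… + 0.0715 + 0.010083… = 0.329167…
R0 < 1, so the population is declining.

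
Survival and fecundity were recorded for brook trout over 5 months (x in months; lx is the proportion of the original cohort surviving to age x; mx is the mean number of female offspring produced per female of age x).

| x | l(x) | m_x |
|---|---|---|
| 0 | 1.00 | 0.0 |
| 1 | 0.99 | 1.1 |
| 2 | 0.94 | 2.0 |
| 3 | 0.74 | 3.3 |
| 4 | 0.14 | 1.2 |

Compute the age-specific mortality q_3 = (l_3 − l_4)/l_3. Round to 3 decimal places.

0.811

q_3 = (l_3 − l_4) / l_3 = (0.74 − 0.14) / 0.74
     = 0.6 / 0.74 = 0.810811… → 0.811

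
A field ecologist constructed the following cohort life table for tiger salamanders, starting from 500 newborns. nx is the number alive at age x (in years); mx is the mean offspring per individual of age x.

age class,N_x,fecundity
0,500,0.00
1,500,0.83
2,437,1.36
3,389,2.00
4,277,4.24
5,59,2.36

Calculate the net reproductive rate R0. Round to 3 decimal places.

6.202

lx = nx/n0 = nx/500: 1, 1, 0.874, 0.778, 0.554, 0.118
lx·mx by age: 0, 0.83, 1.18864, 1.556, 2.34896, 0.27848
R0 = Σ lx·mx = 6.20208 → 6.202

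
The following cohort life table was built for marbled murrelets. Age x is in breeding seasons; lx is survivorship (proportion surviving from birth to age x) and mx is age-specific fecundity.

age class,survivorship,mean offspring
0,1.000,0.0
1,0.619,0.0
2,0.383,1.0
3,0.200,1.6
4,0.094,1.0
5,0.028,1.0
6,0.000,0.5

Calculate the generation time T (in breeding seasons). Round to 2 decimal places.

2.72

lx·mx: 0, 0, 0.383, 0.32, 0.094, 0.028, 0 → R0 = 0.825
x·lx·mx: 0, 0, 0.766, 0.96, 0.376, 0.14, 0 → Σ = 2.242
T = 2.242 / 0.825 = 2.717576… → 2.72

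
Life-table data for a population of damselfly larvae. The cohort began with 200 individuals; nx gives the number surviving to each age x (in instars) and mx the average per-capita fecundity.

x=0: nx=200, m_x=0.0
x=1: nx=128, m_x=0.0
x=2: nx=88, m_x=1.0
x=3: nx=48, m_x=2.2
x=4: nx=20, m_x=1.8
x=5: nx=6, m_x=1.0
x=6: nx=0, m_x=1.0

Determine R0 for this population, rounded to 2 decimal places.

1.18

lx = nx/n0 = nx/200: 1, 0.64, 0.44, 0.24, 0.1, 0.03, 0
lx·mx by age: 0, 0, 0.44, 0.528, 0.18, 0.03, 0
R0 = Σ lx·mx = 1.178 → 1.18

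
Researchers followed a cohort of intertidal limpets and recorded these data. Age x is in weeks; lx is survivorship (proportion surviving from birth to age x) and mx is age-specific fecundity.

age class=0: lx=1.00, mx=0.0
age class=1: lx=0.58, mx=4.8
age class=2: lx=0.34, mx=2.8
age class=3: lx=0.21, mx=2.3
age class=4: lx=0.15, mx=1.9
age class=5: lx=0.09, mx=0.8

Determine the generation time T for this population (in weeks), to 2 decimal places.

lx·mx: 0, 2.784, 0.952, 0.483, 0.285, 0.072 → R0 = 4.576
x·lx·mx: 0, 2.784, 1.904, 1.449, 1.14, 0.36 → Σ = 7.637
T = 7.637 / 4.576 = 1.668925… → 1.67

1.67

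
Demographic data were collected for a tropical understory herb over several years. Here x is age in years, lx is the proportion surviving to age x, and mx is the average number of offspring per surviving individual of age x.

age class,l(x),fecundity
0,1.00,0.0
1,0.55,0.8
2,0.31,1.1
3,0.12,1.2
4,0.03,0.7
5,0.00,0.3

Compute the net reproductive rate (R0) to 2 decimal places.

0.95

lx·mx by age: 0, 0.44, 0.341, 0.144, 0.021, 0
R0 = Σ lx·mx = 0.946 → 0.95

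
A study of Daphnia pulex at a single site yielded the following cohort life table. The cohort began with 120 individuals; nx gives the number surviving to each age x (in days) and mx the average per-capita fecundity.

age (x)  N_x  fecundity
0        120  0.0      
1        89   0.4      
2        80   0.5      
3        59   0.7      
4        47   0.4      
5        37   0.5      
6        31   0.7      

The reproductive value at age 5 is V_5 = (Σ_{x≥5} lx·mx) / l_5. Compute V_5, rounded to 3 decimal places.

lx = nx/n0 = nx/120: 1, 0.74167…, 0.66667…, 0.49167…, 0.39167…, 0.30833…, 0.25833…
lx·mx for x ≥ 5: 0.154167…, 0.180833… → sum = 0.335…
V_5 = 0.335… / l_5 = 0.335… / 0.308333… = 1.086486… → 1.086

1.086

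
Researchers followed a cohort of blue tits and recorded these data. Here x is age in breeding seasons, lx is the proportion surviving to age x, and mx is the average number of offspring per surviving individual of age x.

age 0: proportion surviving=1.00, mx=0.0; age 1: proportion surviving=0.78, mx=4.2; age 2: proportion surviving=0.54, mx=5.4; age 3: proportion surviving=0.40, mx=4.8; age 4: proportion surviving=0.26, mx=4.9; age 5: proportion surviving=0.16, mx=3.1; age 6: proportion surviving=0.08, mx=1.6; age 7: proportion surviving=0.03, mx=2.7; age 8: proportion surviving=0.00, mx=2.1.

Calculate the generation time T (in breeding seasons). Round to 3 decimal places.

lx·mx: 0, 3.276, 2.916, 1.92, 1.274, 0.496, 0.128, 0.081, 0 → R0 = 10.091
x·lx·mx: 0, 3.276, 5.832, 5.76, 5.096, 2.48, 0.768, 0.567, 0 → Σ = 23.779
T = 23.779 / 10.091 = 2.356456… → 2.356

2.356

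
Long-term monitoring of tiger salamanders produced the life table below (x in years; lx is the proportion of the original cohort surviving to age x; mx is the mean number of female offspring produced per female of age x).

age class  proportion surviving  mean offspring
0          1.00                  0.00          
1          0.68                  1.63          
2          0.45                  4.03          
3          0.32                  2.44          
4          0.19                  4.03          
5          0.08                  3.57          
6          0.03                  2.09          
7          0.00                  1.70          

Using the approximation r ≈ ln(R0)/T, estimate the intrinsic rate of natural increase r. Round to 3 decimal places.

0.634

R0 = Σ lx·mx = 0 + 1.1084 + 1.8135 + 0.7808 + 0.7657 + 0.2856 + 0.0627 + 0 = 4.8167
Σ x·lx·mx = 11.9448; T = 11.9448/4.8167 = 2.47987…
r ≈ ln(R0)/T = ln(4.8167)/2.47987… = 0.63394… → 0.634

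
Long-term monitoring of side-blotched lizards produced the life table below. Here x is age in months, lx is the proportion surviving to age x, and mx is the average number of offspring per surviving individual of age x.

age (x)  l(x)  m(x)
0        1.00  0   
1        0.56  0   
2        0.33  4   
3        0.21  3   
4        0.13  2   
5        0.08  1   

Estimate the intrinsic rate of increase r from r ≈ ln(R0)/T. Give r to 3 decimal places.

0.318

R0 = Σ lx·mx = 0 + 0 + 1.32 + 0.63 + 0.26 + 0.08 = 2.29
Σ x·lx·mx = 5.97; T = 5.97/2.29 = 2.60699…
r ≈ ln(R0)/T = ln(2.29)/2.60699… = 0.31782… → 0.318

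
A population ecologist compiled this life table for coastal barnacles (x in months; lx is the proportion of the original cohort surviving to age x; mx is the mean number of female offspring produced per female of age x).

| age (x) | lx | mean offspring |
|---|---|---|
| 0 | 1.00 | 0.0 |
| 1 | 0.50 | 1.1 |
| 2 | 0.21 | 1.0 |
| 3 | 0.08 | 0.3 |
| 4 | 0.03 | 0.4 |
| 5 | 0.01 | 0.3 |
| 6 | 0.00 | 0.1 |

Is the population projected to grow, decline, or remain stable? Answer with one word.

R0 = Σ lx·mx = 0 + 0.55 + 0.21 + 0.024 + 0.012 + 0.003 + 0 = 0.799
R0 < 1, so the population is declining.

declining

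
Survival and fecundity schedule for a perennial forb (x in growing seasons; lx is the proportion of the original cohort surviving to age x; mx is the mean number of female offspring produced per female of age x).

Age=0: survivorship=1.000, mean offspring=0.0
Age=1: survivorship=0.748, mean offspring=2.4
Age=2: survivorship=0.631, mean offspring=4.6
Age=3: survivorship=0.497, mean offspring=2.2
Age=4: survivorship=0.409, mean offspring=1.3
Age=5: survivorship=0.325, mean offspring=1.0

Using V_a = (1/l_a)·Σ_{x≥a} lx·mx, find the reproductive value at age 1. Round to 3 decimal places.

lx·mx for x ≥ 1: 1.7952, 2.9026, 1.0934, 0.5317, 0.325 → sum = 6.6479
V_1 = 6.6479 / l_1 = 6.6479 / 0.748 = 8.887567… → 8.888

8.888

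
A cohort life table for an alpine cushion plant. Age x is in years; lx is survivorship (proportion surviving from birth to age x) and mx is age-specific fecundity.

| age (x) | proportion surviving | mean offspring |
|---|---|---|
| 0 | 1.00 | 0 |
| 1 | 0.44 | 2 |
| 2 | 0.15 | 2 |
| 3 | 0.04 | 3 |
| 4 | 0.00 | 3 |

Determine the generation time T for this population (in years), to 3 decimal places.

1.415

lx·mx: 0, 0.88, 0.3, 0.12, 0 → R0 = 1.3
x·lx·mx: 0, 0.88, 0.6, 0.36, 0 → Σ = 1.84
T = 1.84 / 1.3 = 1.415385… → 1.415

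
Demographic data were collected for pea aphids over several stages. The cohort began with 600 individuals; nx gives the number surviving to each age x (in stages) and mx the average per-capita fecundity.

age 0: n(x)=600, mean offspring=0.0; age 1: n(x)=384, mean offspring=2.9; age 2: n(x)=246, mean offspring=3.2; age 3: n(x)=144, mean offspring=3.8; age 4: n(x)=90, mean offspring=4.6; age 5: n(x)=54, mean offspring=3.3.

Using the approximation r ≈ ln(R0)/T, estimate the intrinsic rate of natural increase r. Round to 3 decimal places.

0.717

lx = nx/n0 = nx/600: 1, 0.64, 0.41, 0.24, 0.15, 0.09
R0 = Σ lx·mx = 0 + 1.856 + 1.312 + 0.912 + 0.69 + 0.297 = 5.067
Σ x·lx·mx = 11.461; T = 11.461/5.067 = 2.26189…
r ≈ ln(R0)/T = ln(5.067)/2.26189… = 0.71743… → 0.717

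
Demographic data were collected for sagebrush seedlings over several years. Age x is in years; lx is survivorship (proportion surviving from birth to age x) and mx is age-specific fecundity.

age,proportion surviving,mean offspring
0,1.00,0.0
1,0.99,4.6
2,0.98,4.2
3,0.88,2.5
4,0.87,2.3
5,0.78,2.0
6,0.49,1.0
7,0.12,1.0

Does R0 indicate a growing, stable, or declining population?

growing

R0 = Σ lx·mx = 0 + 4.554 + 4.116 + 2.2 + 2.001 + 1.56 + 0.49 + 0.12 = 15.041
R0 > 1, so the population is growing.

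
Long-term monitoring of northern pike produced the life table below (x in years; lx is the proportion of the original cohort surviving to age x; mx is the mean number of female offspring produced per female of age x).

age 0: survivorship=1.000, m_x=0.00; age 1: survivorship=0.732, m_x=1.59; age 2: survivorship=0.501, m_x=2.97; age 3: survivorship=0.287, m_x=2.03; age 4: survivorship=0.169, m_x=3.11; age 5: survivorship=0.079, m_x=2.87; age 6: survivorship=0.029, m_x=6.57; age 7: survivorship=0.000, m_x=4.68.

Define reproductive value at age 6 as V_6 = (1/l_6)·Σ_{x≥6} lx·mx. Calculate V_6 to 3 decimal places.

6.570

lx·mx for x ≥ 6: 0.19053, 0 → sum = 0.19053
V_6 = 0.19053 / l_6 = 0.19053 / 0.029 = 6.57 → 6.570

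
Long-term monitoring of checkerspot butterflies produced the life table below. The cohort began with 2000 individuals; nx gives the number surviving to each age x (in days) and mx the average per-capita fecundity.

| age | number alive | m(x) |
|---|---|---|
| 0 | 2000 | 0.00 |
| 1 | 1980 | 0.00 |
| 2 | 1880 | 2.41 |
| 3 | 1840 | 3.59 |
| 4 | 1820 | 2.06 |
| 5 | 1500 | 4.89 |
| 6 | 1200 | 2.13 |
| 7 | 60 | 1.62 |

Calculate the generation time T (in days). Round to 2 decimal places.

3.88

lx = nx/n0 = nx/2000: 1, 0.99, 0.94, 0.92, 0.91, 0.75, 0.6, 0.03
lx·mx: 0, 0, 2.2654, 3.3028, 1.8746, 3.6675, 1.278, 0.0486 → R0 = 12.4369
x·lx·mx: 0, 0, 4.5308, 9.9084, 7.4984, 18.3375, 7.668, 0.3402 → Σ = 48.2833
T = 48.2833 / 12.4369 = 3.882262… → 3.88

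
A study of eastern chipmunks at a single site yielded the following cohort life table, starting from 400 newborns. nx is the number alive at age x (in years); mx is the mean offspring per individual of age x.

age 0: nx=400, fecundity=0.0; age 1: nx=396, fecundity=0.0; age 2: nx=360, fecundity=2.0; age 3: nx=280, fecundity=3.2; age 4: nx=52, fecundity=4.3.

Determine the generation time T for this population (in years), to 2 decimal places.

2.73

lx = nx/n0 = nx/400: 1, 0.99, 0.9, 0.7, 0.13
lx·mx: 0, 0, 1.8, 2.24, 0.559 → R0 = 4.599
x·lx·mx: 0, 0, 3.6, 6.72, 2.236 → Σ = 12.556
T = 12.556 / 4.599 = 2.730159… → 2.73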